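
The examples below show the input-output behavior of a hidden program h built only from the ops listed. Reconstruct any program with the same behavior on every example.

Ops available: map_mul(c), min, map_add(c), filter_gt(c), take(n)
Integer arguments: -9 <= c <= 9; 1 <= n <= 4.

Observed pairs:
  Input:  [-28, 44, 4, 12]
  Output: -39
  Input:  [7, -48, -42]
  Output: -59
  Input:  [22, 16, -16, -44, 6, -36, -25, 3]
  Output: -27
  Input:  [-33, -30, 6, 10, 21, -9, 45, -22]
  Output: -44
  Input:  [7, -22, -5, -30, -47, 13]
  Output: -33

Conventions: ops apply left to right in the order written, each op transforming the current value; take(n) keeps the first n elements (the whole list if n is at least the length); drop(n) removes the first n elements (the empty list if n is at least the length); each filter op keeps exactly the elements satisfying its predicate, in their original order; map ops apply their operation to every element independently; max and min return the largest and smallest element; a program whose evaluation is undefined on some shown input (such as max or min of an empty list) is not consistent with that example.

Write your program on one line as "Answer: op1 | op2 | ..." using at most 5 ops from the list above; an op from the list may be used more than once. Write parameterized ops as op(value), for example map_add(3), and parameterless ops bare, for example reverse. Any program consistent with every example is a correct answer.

map_add(1) | map_add(-5) | map_add(-7) | take(3) | min

Check, running the answer program on each example:
  [-28, 44, 4, 12] -> [-27, 45, 5, 13] -> [-32, 40, 0, 8] -> [-39, 33, -7, 1] -> [-39, 33, -7] -> -39
  [7, -48, -42] -> [8, -47, -41] -> [3, -52, -46] -> [-4, -59, -53] -> [-4, -59, -53] -> -59
  [22, 16, -16, -44, 6, -36, -25, 3] -> [23, 17, -15, -43, 7, -35, -24, 4] -> [18, 12, -20, -48, 2, -40, -29, -1] -> [11, 5, -27, -55, -5, -47, -36, -8] -> [11, 5, -27] -> -27
  [-33, -30, 6, 10, 21, -9, 45, -22] -> [-32, -29, 7, 11, 22, -8, 46, -21] -> [-37, -34, 2, 6, 17, -13, 41, -26] -> [-44, -41, -5, -1, 10, -20, 34, -33] -> [-44, -41, -5] -> -44
  [7, -22, -5, -30, -47, 13] -> [8, -21, -4, -29, -46, 14] -> [3, -26, -9, -34, -51, 9] -> [-4, -33, -16, -41, -58, 2] -> [-4, -33, -16] -> -33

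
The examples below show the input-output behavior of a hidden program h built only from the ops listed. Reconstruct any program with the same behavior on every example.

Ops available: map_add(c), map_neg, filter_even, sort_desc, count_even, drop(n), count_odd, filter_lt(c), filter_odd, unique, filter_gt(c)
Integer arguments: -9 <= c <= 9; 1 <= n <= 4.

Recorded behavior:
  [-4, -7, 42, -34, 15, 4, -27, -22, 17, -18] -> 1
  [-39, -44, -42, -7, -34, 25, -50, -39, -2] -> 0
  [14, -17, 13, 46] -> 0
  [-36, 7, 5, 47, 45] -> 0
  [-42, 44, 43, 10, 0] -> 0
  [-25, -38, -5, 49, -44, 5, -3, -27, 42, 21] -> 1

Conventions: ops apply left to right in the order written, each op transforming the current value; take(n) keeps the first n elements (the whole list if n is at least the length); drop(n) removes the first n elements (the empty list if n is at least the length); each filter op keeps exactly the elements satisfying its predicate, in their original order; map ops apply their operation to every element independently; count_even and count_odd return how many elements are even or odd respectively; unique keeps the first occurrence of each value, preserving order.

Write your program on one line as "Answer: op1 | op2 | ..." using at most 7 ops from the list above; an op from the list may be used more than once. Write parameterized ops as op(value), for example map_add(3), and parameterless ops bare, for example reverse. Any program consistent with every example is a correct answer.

drop(4) | map_add(5) | map_add(8) | drop(4) | map_neg | count_even

Check, running the answer program on each example:
  [-4, -7, 42, -34, 15, 4, -27, -22, 17, -18] -> [15, 4, -27, -22, 17, -18] -> [20, 9, -22, -17, 22, -13] -> [28, 17, -14, -9, 30, -5] -> [30, -5] -> [-30, 5] -> 1
  [-39, -44, -42, -7, -34, 25, -50, -39, -2] -> [-34, 25, -50, -39, -2] -> [-29, 30, -45, -34, 3] -> [-21, 38, -37, -26, 11] -> [11] -> [-11] -> 0
  [14, -17, 13, 46] -> [] -> [] -> [] -> [] -> [] -> 0
  [-36, 7, 5, 47, 45] -> [45] -> [50] -> [58] -> [] -> [] -> 0
  [-42, 44, 43, 10, 0] -> [0] -> [5] -> [13] -> [] -> [] -> 0
  [-25, -38, -5, 49, -44, 5, -3, -27, 42, 21] -> [-44, 5, -3, -27, 42, 21] -> [-39, 10, 2, -22, 47, 26] -> [-31, 18, 10, -14, 55, 34] -> [55, 34] -> [-55, -34] -> 1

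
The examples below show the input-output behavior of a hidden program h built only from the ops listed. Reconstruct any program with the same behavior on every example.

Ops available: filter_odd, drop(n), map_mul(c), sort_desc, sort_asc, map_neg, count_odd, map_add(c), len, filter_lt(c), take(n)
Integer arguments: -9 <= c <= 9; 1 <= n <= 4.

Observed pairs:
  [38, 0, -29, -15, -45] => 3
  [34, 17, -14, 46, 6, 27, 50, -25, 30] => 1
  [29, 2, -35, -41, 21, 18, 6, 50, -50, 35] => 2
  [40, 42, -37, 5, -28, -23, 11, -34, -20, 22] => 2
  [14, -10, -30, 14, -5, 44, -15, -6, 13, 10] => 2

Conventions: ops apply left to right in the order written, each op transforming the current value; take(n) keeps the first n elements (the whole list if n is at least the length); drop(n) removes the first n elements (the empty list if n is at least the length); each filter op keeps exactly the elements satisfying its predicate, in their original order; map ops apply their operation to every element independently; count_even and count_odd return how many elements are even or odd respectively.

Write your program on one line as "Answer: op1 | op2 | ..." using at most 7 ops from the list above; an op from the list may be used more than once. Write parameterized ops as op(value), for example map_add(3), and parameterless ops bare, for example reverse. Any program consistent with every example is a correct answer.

filter_lt(3) | sort_desc | map_mul(9) | filter_odd | map_neg | count_odd

Check, running the answer program on each example:
  [38, 0, -29, -15, -45] -> [0, -29, -15, -45] -> [0, -15, -29, -45] -> [0, -135, -261, -405] -> [-135, -261, -405] -> [135, 261, 405] -> 3
  [34, 17, -14, 46, 6, 27, 50, -25, 30] -> [-14, -25] -> [-14, -25] -> [-126, -225] -> [-225] -> [225] -> 1
  [29, 2, -35, -41, 21, 18, 6, 50, -50, 35] -> [2, -35, -41, -50] -> [2, -35, -41, -50] -> [18, -315, -369, -450] -> [-315, -369] -> [315, 369] -> 2
  [40, 42, -37, 5, -28, -23, 11, -34, -20, 22] -> [-37, -28, -23, -34, -20] -> [-20, -23, -28, -34, -37] -> [-180, -207, -252, -306, -333] -> [-207, -333] -> [207, 333] -> 2
  [14, -10, -30, 14, -5, 44, -15, -6, 13, 10] -> [-10, -30, -5, -15, -6] -> [-5, -6, -10, -15, -30] -> [-45, -54, -90, -135, -270] -> [-45, -135] -> [45, 135] -> 2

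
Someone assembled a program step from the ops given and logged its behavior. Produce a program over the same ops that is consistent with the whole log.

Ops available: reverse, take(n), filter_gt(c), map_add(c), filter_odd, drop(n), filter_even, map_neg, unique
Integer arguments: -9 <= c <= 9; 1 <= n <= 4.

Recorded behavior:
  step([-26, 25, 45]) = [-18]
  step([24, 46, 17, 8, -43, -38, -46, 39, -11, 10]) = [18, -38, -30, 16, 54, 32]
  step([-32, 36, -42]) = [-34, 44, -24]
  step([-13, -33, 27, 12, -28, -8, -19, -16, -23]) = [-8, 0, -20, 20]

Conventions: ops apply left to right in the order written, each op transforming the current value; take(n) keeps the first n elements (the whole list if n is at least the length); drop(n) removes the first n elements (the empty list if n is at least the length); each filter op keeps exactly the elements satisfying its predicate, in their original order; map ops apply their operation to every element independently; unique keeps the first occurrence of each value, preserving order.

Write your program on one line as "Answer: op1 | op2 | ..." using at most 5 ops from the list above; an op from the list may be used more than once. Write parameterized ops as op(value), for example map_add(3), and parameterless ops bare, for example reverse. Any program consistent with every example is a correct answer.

map_add(6) | reverse | filter_even | map_add(2)

Check, running the answer program on each example:
  [-26, 25, 45] -> [-20, 31, 51] -> [51, 31, -20] -> [-20] -> [-18]
  [24, 46, 17, 8, -43, -38, -46, 39, -11, 10] -> [30, 52, 23, 14, -37, -32, -40, 45, -5, 16] -> [16, -5, 45, -40, -32, -37, 14, 23, 52, 30] -> [16, -40, -32, 14, 52, 30] -> [18, -38, -30, 16, 54, 32]
  [-32, 36, -42] -> [-26, 42, -36] -> [-36, 42, -26] -> [-36, 42, -26] -> [-34, 44, -24]
  [-13, -33, 27, 12, -28, -8, -19, -16, -23] -> [-7, -27, 33, 18, -22, -2, -13, -10, -17] -> [-17, -10, -13, -2, -22, 18, 33, -27, -7] -> [-10, -2, -22, 18] -> [-8, 0, -20, 20]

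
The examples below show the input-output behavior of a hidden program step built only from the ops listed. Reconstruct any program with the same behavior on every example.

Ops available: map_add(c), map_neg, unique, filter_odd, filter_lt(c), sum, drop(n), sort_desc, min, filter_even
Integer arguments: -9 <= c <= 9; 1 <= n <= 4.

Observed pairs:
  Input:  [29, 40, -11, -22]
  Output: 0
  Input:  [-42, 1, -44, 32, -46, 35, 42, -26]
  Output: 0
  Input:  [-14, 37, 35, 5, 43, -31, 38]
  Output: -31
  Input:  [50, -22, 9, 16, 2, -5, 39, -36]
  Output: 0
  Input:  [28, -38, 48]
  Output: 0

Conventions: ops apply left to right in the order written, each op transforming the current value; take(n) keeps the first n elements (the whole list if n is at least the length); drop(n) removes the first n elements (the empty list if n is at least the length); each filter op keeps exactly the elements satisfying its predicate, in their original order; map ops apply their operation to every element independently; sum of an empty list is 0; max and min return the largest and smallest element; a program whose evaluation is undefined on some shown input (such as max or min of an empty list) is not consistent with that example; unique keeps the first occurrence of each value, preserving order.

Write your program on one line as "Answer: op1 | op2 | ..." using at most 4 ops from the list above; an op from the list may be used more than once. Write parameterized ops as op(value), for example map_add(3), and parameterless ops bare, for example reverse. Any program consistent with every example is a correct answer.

filter_odd | drop(4) | sum

Check, running the answer program on each example:
  [29, 40, -11, -22] -> [29, -11] -> [] -> 0
  [-42, 1, -44, 32, -46, 35, 42, -26] -> [1, 35] -> [] -> 0
  [-14, 37, 35, 5, 43, -31, 38] -> [37, 35, 5, 43, -31] -> [-31] -> -31
  [50, -22, 9, 16, 2, -5, 39, -36] -> [9, -5, 39] -> [] -> 0
  [28, -38, 48] -> [] -> [] -> 0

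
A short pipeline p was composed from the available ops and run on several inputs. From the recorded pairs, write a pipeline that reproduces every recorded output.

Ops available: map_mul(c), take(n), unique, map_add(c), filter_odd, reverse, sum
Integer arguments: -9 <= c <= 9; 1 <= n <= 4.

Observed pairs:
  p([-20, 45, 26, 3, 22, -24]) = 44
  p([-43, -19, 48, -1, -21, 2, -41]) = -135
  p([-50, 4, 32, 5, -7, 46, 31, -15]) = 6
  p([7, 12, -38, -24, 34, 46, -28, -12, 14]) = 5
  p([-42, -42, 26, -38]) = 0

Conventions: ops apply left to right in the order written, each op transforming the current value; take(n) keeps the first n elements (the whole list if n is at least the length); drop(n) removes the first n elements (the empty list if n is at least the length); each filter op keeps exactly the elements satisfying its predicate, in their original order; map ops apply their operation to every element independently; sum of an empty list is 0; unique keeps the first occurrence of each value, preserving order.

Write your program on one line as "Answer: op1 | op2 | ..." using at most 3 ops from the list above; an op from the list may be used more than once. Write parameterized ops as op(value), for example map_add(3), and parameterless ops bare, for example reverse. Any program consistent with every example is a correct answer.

filter_odd | map_add(-2) | sum

Check, running the answer program on each example:
  [-20, 45, 26, 3, 22, -24] -> [45, 3] -> [43, 1] -> 44
  [-43, -19, 48, -1, -21, 2, -41] -> [-43, -19, -1, -21, -41] -> [-45, -21, -3, -23, -43] -> -135
  [-50, 4, 32, 5, -7, 46, 31, -15] -> [5, -7, 31, -15] -> [3, -9, 29, -17] -> 6
  [7, 12, -38, -24, 34, 46, -28, -12, 14] -> [7] -> [5] -> 5
  [-42, -42, 26, -38] -> [] -> [] -> 0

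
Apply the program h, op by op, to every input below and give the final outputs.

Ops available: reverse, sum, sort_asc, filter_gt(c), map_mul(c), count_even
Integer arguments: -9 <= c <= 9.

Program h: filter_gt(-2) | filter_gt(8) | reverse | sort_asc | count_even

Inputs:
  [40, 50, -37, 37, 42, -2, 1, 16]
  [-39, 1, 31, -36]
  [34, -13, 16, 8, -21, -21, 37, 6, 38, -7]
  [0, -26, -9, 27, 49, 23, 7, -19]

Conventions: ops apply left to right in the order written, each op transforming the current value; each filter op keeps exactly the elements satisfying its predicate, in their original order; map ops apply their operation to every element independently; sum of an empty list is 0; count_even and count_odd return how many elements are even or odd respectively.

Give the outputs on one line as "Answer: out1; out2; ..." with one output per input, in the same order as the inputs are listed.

4; 0; 3; 0

Execution, op by op:
  [40, 50, -37, 37, 42, -2, 1, 16] -> [40, 50, 37, 42, 1, 16] -> [40, 50, 37, 42, 16] -> [16, 42, 37, 50, 40] -> [16, 37, 40, 42, 50] -> 4
  [-39, 1, 31, -36] -> [1, 31] -> [31] -> [31] -> [31] -> 0
  [34, -13, 16, 8, -21, -21, 37, 6, 38, -7] -> [34, 16, 8, 37, 6, 38] -> [34, 16, 37, 38] -> [38, 37, 16, 34] -> [16, 34, 37, 38] -> 3
  [0, -26, -9, 27, 49, 23, 7, -19] -> [0, 27, 49, 23, 7] -> [27, 49, 23] -> [23, 49, 27] -> [23, 27, 49] -> 0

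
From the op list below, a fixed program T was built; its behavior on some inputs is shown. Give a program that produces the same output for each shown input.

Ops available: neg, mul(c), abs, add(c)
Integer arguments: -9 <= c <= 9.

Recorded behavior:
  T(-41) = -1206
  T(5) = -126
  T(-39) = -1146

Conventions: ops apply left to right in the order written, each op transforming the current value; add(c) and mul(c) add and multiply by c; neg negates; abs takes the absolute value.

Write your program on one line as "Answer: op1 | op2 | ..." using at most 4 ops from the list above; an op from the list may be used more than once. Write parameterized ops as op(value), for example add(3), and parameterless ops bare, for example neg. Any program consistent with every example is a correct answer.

abs | mul(-5) | add(4) | mul(6)

Check, running the answer program on each example:
  -41 -> 41 -> -205 -> -201 -> -1206
  5 -> 5 -> -25 -> -21 -> -126
  -39 -> 39 -> -195 -> -191 -> -1146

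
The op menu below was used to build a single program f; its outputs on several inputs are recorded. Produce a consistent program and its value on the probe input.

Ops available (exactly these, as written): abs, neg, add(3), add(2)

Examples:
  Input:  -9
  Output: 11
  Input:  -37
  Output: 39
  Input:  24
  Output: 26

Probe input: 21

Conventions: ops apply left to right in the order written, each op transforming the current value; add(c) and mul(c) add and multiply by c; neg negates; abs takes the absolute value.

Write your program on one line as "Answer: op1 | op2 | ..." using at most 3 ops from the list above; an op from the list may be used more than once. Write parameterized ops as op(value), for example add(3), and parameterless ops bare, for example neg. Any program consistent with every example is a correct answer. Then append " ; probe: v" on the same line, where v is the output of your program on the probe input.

abs | add(2) ; probe: 23

Check, running the answer program on each example:
  -9 -> 9 -> 11
  -37 -> 37 -> 39
  24 -> 24 -> 26
  probe: 21 -> 21 -> 23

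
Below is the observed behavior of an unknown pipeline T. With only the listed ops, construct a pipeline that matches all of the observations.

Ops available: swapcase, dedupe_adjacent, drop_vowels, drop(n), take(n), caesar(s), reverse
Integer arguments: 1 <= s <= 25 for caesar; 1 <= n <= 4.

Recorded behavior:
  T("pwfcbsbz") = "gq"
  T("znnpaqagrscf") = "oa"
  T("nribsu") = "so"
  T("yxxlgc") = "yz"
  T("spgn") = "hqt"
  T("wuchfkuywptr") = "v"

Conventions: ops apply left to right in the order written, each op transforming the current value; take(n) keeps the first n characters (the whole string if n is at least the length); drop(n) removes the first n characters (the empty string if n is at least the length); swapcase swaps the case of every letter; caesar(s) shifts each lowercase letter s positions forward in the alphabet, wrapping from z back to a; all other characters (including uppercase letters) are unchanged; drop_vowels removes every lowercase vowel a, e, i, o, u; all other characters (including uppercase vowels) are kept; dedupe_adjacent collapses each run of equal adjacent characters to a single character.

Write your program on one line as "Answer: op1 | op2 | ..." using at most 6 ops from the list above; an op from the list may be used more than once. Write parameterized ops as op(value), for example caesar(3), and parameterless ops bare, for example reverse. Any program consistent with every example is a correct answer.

caesar(18) | take(3) | reverse | drop_vowels | dedupe_adjacent | caesar(9)

Check, running the answer program on each example:
  "pwfcbsbz" -> "hoxutktr" -> "hox" -> "xoh" -> "xh" -> "xh" -> "gq"
  "znnpaqagrscf" -> "rffhsisyjkux" -> "rff" -> "ffr" -> "ffr" -> "fr" -> "oa"
  "nribsu" -> "fjatkm" -> "fja" -> "ajf" -> "jf" -> "jf" -> "so"
  "yxxlgc" -> "qppdyu" -> "qpp" -> "ppq" -> "ppq" -> "pq" -> "yz"
  "spgn" -> "khyf" -> "khy" -> "yhk" -> "yhk" -> "yhk" -> "hqt"
  "wuchfkuywptr" -> "omuzxcmqohlj" -> "omu" -> "umo" -> "m" -> "m" -> "v"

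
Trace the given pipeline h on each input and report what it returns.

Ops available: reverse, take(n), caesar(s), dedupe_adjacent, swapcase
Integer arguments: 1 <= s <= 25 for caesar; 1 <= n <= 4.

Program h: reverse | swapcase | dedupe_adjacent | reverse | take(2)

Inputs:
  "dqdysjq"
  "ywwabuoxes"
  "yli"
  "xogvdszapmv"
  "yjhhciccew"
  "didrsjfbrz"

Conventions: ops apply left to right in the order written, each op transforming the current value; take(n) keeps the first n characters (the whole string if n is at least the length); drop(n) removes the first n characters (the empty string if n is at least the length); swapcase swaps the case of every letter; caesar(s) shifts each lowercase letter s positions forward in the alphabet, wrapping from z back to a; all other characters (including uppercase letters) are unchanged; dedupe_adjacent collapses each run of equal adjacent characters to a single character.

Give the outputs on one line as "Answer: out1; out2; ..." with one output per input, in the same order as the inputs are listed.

Execution, op by op:
  "dqdysjq" -> "qjsydqd" -> "QJSYDQD" -> "QJSYDQD" -> "DQDYSJQ" -> "DQ"
  "ywwabuoxes" -> "sexoubawwy" -> "SEXOUBAWWY" -> "SEXOUBAWY" -> "YWABUOXES" -> "YW"
  "yli" -> "ily" -> "ILY" -> "ILY" -> "YLI" -> "YL"
  "xogvdszapmv" -> "vmpazsdvgox" -> "VMPAZSDVGOX" -> "VMPAZSDVGOX" -> "XOGVDSZAPMV" -> "XO"
  "yjhhciccew" -> "weccichhjy" -> "WECCICHHJY" -> "WECICHJY" -> "YJHCICEW" -> "YJ"
  "didrsjfbrz" -> "zrbfjsrdid" -> "ZRBFJSRDID" -> "ZRBFJSRDID" -> "DIDRSJFBRZ" -> "DI"

"DQ"; "YW"; "YL"; "XO"; "YJ"; "DI"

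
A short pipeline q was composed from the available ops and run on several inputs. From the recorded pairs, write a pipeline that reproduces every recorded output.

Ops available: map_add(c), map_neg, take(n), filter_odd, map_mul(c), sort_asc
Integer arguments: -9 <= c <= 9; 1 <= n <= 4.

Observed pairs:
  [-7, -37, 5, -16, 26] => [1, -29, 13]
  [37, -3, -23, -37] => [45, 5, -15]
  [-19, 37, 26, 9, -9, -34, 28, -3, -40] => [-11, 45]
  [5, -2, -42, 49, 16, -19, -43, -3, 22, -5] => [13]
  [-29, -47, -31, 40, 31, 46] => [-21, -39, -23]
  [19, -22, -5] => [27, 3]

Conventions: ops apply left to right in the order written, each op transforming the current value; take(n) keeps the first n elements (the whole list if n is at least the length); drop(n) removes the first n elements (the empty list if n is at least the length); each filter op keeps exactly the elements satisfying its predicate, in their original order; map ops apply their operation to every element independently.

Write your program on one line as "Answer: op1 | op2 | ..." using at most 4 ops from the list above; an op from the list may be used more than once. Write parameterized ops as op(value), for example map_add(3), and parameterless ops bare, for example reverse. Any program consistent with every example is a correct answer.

take(3) | map_add(2) | filter_odd | map_add(6)

Check, running the answer program on each example:
  [-7, -37, 5, -16, 26] -> [-7, -37, 5] -> [-5, -35, 7] -> [-5, -35, 7] -> [1, -29, 13]
  [37, -3, -23, -37] -> [37, -3, -23] -> [39, -1, -21] -> [39, -1, -21] -> [45, 5, -15]
  [-19, 37, 26, 9, -9, -34, 28, -3, -40] -> [-19, 37, 26] -> [-17, 39, 28] -> [-17, 39] -> [-11, 45]
  [5, -2, -42, 49, 16, -19, -43, -3, 22, -5] -> [5, -2, -42] -> [7, 0, -40] -> [7] -> [13]
  [-29, -47, -31, 40, 31, 46] -> [-29, -47, -31] -> [-27, -45, -29] -> [-27, -45, -29] -> [-21, -39, -23]
  [19, -22, -5] -> [19, -22, -5] -> [21, -20, -3] -> [21, -3] -> [27, 3]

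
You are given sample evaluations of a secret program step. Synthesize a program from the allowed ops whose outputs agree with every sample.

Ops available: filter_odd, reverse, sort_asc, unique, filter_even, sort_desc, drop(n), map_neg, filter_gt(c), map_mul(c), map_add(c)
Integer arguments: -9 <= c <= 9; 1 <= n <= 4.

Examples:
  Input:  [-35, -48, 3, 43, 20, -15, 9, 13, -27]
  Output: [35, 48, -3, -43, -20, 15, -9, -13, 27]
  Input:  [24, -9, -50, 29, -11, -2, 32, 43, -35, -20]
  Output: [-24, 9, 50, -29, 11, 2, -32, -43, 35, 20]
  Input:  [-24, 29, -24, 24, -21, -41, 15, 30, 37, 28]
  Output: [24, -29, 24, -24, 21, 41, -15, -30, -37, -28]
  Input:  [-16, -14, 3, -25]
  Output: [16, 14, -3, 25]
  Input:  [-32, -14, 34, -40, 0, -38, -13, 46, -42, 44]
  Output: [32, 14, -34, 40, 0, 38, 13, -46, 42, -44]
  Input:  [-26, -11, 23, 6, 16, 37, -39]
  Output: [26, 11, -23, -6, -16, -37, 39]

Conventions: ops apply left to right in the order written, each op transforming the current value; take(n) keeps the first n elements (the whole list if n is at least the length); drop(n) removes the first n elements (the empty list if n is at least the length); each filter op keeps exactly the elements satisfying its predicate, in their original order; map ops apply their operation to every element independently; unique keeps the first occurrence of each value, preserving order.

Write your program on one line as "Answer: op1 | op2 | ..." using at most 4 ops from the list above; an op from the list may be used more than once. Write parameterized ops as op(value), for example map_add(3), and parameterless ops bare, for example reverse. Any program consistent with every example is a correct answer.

reverse | map_neg | reverse

Check, running the answer program on each example:
  [-35, -48, 3, 43, 20, -15, 9, 13, -27] -> [-27, 13, 9, -15, 20, 43, 3, -48, -35] -> [27, -13, -9, 15, -20, -43, -3, 48, 35] -> [35, 48, -3, -43, -20, 15, -9, -13, 27]
  [24, -9, -50, 29, -11, -2, 32, 43, -35, -20] -> [-20, -35, 43, 32, -2, -11, 29, -50, -9, 24] -> [20, 35, -43, -32, 2, 11, -29, 50, 9, -24] -> [-24, 9, 50, -29, 11, 2, -32, -43, 35, 20]
  [-24, 29, -24, 24, -21, -41, 15, 30, 37, 28] -> [28, 37, 30, 15, -41, -21, 24, -24, 29, -24] -> [-28, -37, -30, -15, 41, 21, -24, 24, -29, 24] -> [24, -29, 24, -24, 21, 41, -15, -30, -37, -28]
  [-16, -14, 3, -25] -> [-25, 3, -14, -16] -> [25, -3, 14, 16] -> [16, 14, -3, 25]
  [-32, -14, 34, -40, 0, -38, -13, 46, -42, 44] -> [44, -42, 46, -13, -38, 0, -40, 34, -14, -32] -> [-44, 42, -46, 13, 38, 0, 40, -34, 14, 32] -> [32, 14, -34, 40, 0, 38, 13, -46, 42, -44]
  [-26, -11, 23, 6, 16, 37, -39] -> [-39, 37, 16, 6, 23, -11, -26] -> [39, -37, -16, -6, -23, 11, 26] -> [26, 11, -23, -6, -16, -37, 39]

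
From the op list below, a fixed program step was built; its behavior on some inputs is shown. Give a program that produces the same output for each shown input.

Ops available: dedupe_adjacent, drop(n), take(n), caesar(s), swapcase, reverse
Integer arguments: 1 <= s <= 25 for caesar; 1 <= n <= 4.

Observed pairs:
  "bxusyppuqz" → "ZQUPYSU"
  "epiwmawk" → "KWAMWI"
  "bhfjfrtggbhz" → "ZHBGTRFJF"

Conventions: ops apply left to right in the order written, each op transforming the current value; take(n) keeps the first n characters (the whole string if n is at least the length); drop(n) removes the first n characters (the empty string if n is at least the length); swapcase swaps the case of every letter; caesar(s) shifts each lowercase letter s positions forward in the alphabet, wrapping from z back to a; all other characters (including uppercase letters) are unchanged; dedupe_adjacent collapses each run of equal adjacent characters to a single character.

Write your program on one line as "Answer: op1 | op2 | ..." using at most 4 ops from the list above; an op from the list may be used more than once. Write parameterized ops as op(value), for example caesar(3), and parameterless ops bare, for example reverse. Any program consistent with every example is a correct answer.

dedupe_adjacent | drop(2) | reverse | swapcase

Check, running the answer program on each example:
  "bxusyppuqz" -> "bxusypuqz" -> "usypuqz" -> "zqupysu" -> "ZQUPYSU"
  "epiwmawk" -> "epiwmawk" -> "iwmawk" -> "kwamwi" -> "KWAMWI"
  "bhfjfrtggbhz" -> "bhfjfrtgbhz" -> "fjfrtgbhz" -> "zhbgtrfjf" -> "ZHBGTRFJF"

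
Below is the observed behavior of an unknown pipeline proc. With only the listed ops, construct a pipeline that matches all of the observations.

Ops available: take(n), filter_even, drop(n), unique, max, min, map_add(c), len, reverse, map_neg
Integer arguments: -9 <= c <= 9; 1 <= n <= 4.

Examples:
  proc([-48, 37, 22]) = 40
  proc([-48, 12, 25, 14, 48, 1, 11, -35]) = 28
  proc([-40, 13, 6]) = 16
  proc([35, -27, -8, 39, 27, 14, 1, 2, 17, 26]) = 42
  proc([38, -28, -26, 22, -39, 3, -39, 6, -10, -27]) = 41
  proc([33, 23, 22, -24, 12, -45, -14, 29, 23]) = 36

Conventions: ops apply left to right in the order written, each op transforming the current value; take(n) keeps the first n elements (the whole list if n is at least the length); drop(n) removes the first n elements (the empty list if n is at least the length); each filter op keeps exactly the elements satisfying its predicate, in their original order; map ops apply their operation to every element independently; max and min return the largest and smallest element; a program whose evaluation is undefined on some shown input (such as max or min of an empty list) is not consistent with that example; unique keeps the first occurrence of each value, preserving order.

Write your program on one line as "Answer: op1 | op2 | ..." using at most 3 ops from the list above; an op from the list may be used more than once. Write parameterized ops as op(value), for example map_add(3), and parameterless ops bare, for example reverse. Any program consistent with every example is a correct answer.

take(4) | map_add(3) | max

Check, running the answer program on each example:
  [-48, 37, 22] -> [-48, 37, 22] -> [-45, 40, 25] -> 40
  [-48, 12, 25, 14, 48, 1, 11, -35] -> [-48, 12, 25, 14] -> [-45, 15, 28, 17] -> 28
  [-40, 13, 6] -> [-40, 13, 6] -> [-37, 16, 9] -> 16
  [35, -27, -8, 39, 27, 14, 1, 2, 17, 26] -> [35, -27, -8, 39] -> [38, -24, -5, 42] -> 42
  [38, -28, -26, 22, -39, 3, -39, 6, -10, -27] -> [38, -28, -26, 22] -> [41, -25, -23, 25] -> 41
  [33, 23, 22, -24, 12, -45, -14, 29, 23] -> [33, 23, 22, -24] -> [36, 26, 25, -21] -> 36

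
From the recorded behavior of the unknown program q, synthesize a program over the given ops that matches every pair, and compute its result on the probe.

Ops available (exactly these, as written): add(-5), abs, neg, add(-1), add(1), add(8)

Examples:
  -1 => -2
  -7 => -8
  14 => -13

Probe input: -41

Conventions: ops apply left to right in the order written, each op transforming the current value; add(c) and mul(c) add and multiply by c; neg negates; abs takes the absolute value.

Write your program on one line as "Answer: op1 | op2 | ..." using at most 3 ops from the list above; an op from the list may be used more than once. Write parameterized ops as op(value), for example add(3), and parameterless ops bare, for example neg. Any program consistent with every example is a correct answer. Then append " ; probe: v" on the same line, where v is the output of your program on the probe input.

add(-1) | abs | neg ; probe: -42

Check, running the answer program on each example:
  -1 -> -2 -> 2 -> -2
  -7 -> -8 -> 8 -> -8
  14 -> 13 -> 13 -> -13
  probe: -41 -> -42 -> 42 -> -42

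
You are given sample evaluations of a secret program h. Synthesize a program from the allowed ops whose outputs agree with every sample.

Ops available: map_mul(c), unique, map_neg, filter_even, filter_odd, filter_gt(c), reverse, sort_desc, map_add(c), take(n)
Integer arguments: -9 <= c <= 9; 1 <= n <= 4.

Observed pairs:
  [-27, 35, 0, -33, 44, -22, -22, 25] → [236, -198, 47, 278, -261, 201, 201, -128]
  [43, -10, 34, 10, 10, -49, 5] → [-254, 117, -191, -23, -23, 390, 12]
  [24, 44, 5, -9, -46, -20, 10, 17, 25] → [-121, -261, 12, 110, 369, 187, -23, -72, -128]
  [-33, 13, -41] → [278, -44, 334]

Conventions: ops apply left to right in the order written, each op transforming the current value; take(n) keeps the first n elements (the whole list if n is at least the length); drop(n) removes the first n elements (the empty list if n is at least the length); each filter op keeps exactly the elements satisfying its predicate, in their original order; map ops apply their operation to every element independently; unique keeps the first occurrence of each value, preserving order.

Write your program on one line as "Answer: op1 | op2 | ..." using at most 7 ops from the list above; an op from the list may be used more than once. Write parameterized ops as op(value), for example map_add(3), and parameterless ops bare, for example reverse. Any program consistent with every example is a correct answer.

map_add(-6) | map_mul(7) | map_add(-9) | map_neg | map_add(4) | map_add(-8)

Check, running the answer program on each example:
  [-27, 35, 0, -33, 44, -22, -22, 25] -> [-33, 29, -6, -39, 38, -28, -28, 19] -> [-231, 203, -42, -273, 266, -196, -196, 133] -> [-240, 194, -51, -282, 257, -205, -205, 124] -> [240, -194, 51, 282, -257, 205, 205, -124] -> [244, -190, 55, 286, -253, 209, 209, -120] -> [236, -198, 47, 278, -261, 201, 201, -128]
  [43, -10, 34, 10, 10, -49, 5] -> [37, -16, 28, 4, 4, -55, -1] -> [259, -112, 196, 28, 28, -385, -7] -> [250, -121, 187, 19, 19, -394, -16] -> [-250, 121, -187, -19, -19, 394, 16] -> [-246, 125, -183, -15, -15, 398, 20] -> [-254, 117, -191, -23, -23, 390, 12]
  [24, 44, 5, -9, -46, -20, 10, 17, 25] -> [18, 38, -1, -15, -52, -26, 4, 11, 19] -> [126, 266, -7, -105, -364, -182, 28, 77, 133] -> [117, 257, -16, -114, -373, -191, 19, 68, 124] -> [-117, -257, 16, 114, 373, 191, -19, -68, -124] -> [-113, -253, 20, 118, 377, 195, -15, -64, -120] -> [-121, -261, 12, 110, 369, 187, -23, -72, -128]
  [-33, 13, -41] -> [-39, 7, -47] -> [-273, 49, -329] -> [-282, 40, -338] -> [282, -40, 338] -> [286, -36, 342] -> [278, -44, 334]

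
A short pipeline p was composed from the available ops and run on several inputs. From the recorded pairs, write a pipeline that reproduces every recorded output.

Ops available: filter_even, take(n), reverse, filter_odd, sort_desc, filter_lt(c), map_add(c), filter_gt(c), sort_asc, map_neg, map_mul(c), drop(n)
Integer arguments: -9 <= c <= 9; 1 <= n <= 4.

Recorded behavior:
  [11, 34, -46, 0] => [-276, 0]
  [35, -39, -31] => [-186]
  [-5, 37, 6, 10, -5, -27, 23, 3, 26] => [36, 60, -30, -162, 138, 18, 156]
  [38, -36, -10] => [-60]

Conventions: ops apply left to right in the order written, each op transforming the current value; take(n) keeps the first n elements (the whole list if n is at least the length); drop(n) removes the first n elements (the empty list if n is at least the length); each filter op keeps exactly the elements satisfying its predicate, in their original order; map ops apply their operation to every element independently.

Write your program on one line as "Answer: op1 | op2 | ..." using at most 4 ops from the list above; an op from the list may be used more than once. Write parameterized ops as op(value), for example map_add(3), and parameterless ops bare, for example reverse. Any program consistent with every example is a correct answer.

map_mul(-6) | drop(1) | drop(1) | map_neg

Check, running the answer program on each example:
  [11, 34, -46, 0] -> [-66, -204, 276, 0] -> [-204, 276, 0] -> [276, 0] -> [-276, 0]
  [35, -39, -31] -> [-210, 234, 186] -> [234, 186] -> [186] -> [-186]
  [-5, 37, 6, 10, -5, -27, 23, 3, 26] -> [30, -222, -36, -60, 30, 162, -138, -18, -156] -> [-222, -36, -60, 30, 162, -138, -18, -156] -> [-36, -60, 30, 162, -138, -18, -156] -> [36, 60, -30, -162, 138, 18, 156]
  [38, -36, -10] -> [-228, 216, 60] -> [216, 60] -> [60] -> [-60]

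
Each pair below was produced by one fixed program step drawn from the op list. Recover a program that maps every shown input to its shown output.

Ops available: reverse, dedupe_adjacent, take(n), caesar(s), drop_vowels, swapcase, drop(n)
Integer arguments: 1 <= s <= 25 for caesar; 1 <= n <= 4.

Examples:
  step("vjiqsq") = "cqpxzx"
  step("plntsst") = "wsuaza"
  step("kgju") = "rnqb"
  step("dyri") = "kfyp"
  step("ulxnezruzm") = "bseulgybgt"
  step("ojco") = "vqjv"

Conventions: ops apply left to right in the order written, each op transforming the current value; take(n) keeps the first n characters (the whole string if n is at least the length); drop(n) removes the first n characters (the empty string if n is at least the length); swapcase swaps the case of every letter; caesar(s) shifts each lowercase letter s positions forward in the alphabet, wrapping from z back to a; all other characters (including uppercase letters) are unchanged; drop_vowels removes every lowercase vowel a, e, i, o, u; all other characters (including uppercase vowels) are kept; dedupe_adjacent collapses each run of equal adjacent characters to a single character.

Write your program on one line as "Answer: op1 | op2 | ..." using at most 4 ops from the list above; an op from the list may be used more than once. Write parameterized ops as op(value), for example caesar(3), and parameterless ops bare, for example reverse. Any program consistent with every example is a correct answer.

dedupe_adjacent | caesar(2) | caesar(5)

Check, running the answer program on each example:
  "vjiqsq" -> "vjiqsq" -> "xlksus" -> "cqpxzx"
  "plntsst" -> "plntst" -> "rnpvuv" -> "wsuaza"
  "kgju" -> "kgju" -> "milw" -> "rnqb"
  "dyri" -> "dyri" -> "fatk" -> "kfyp"
  "ulxnezruzm" -> "ulxnezruzm" -> "wnzpgbtwbo" -> "bseulgybgt"
  "ojco" -> "ojco" -> "qleq" -> "vqjv"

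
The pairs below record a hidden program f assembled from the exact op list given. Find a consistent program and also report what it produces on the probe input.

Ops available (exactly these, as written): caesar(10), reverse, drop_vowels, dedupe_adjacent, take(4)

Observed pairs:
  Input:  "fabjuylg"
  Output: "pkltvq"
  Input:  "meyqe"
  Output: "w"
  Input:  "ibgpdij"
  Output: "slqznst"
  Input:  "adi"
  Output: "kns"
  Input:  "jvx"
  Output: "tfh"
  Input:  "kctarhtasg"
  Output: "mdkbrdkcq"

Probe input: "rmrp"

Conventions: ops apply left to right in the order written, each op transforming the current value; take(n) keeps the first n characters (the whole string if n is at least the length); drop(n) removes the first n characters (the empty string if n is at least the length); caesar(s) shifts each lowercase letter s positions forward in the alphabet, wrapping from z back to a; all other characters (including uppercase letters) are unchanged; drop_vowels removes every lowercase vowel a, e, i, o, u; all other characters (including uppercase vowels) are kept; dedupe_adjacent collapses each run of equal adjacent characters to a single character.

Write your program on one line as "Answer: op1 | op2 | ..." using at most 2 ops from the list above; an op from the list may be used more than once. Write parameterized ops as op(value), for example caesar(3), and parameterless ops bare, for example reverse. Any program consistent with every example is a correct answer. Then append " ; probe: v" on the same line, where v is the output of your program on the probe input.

caesar(10) | drop_vowels ; probe: "bwbz"

Check, running the answer program on each example:
  "fabjuylg" -> "pklteivq" -> "pkltvq"
  "meyqe" -> "woiao" -> "w"
  "ibgpdij" -> "slqznst" -> "slqznst"
  "adi" -> "kns" -> "kns"
  "jvx" -> "tfh" -> "tfh"
  "kctarhtasg" -> "umdkbrdkcq" -> "mdkbrdkcq"
  probe: "rmrp" -> "bwbz" -> "bwbz"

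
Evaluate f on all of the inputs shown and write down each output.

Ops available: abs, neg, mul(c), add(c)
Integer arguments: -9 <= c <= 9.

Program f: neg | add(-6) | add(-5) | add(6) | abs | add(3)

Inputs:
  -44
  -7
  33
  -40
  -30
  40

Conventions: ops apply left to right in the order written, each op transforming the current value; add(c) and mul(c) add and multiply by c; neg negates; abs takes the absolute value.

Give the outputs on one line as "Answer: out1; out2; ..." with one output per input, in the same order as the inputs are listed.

Execution, op by op:
  -44 -> 44 -> 38 -> 33 -> 39 -> 39 -> 42
  -7 -> 7 -> 1 -> -4 -> 2 -> 2 -> 5
  33 -> -33 -> -39 -> -44 -> -38 -> 38 -> 41
  -40 -> 40 -> 34 -> 29 -> 35 -> 35 -> 38
  -30 -> 30 -> 24 -> 19 -> 25 -> 25 -> 28
  40 -> -40 -> -46 -> -51 -> -45 -> 45 -> 48

42; 5; 41; 38; 28; 48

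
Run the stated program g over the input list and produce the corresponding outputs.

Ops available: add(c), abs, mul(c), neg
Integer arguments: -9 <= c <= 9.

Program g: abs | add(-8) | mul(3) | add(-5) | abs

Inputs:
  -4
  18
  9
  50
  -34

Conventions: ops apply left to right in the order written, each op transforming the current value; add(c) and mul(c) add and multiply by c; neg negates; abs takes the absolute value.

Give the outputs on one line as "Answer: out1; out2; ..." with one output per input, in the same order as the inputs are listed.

Execution, op by op:
  -4 -> 4 -> -4 -> -12 -> -17 -> 17
  18 -> 18 -> 10 -> 30 -> 25 -> 25
  9 -> 9 -> 1 -> 3 -> -2 -> 2
  50 -> 50 -> 42 -> 126 -> 121 -> 121
  -34 -> 34 -> 26 -> 78 -> 73 -> 73

17; 25; 2; 121; 73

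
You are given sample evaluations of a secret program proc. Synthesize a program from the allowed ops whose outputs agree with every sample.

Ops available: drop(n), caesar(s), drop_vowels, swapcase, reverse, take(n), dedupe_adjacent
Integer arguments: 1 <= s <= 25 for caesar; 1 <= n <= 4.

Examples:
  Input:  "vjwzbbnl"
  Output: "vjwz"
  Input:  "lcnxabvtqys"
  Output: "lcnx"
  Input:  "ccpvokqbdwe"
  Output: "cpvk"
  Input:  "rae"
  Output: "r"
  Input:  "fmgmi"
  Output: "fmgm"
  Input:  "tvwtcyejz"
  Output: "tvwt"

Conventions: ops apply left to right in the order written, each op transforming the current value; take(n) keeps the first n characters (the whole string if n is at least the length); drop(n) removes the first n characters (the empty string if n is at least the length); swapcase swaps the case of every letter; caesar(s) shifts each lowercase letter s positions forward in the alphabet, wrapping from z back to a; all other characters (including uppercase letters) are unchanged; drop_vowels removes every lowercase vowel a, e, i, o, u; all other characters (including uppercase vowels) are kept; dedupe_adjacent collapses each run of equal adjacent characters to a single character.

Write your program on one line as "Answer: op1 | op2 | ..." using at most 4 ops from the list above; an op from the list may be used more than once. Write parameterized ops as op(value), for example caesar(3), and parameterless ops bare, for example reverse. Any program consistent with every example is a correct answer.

drop_vowels | dedupe_adjacent | take(4)

Check, running the answer program on each example:
  "vjwzbbnl" -> "vjwzbbnl" -> "vjwzbnl" -> "vjwz"
  "lcnxabvtqys" -> "lcnxbvtqys" -> "lcnxbvtqys" -> "lcnx"
  "ccpvokqbdwe" -> "ccpvkqbdw" -> "cpvkqbdw" -> "cpvk"
  "rae" -> "r" -> "r" -> "r"
  "fmgmi" -> "fmgm" -> "fmgm" -> "fmgm"
  "tvwtcyejz" -> "tvwtcyjz" -> "tvwtcyjz" -> "tvwt"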